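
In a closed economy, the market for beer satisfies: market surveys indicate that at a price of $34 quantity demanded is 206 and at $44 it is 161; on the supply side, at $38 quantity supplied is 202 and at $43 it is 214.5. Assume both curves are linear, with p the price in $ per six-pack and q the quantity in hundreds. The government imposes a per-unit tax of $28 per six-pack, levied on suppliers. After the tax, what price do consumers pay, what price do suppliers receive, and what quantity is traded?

Consumers pay $46; suppliers receive $18; quantity = 152.

Demand slope: (161 − 206)/(44 − 34) = -4.5, so qd = 359 − 4.5p.
Supply slope: (214.5 − 202)/(43 − 38) = 2.5, so qs = 2.5p + 107.
Without the tax, 359 − 4.5p = 2.5p + 107 gives 7p = 252, so p* = $36 and q* = 197.
With the tax collected from suppliers, supply shifts: qs = 2.5(p − 28) + 107.
Solving gives q = 152 with consumers paying $46 and suppliers receiving $18 (the $28 wedge).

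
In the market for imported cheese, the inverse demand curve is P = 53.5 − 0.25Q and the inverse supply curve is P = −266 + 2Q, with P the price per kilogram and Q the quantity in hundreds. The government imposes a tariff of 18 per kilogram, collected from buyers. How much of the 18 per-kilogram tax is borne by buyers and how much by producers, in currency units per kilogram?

Buyers bear 2 per kilogram; producers bear 16 per kilogram.

Rewrite in direct form: Qd = 214 − 4P and Qs = 0.5P + 133.
Before the tax: set 214 − 4P = 0.5P + 133 → P* = 18, Q* = 142.
With the tax collected from buyers, demand (in seller-price terms) shifts: Qd = 214 − 4(P + 18).
New equilibrium: buyers pay 20, producers receive 2, Q = 134. (Wedge: Pb − Ps = 18.)
Burden on buyers: 2; on producers: 16. (They sum to 18.)
The less price-elastic side of the market bears the larger share of a per-unit tax.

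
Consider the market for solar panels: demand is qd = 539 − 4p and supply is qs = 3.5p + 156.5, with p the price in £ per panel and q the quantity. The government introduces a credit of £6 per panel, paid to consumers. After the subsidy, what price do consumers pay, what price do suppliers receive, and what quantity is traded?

Without the subsidy, 539 − 4p = 3.5p + 156.5 gives 7.5p = 382.5, so p* = £51 and q* = 335.
With a per-unit subsidy paid to consumers, each effectively pays p − 6, so demand becomes qd = 539 − 4(p − 6).
New equilibrium: consumers pay £48.2, suppliers receive £54.2, q = 346.2. (Wedge: pb − ps = −6.)

Consumers pay £48.2; suppliers receive £54.2; quantity = 346.2.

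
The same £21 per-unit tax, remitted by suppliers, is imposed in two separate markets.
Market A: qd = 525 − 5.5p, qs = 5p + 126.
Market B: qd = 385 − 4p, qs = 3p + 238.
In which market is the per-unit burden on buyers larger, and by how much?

Market A: pre-tax p* = £38, q* = 316; post-tax q = 261; per-unit burden on buyers = £10.
Market B: pre-tax p* = £21, q* = 301; post-tax q = 265; per-unit burden on buyers = £9.
Difference: £10 vs £9 → market A is larger by £1.

Market A, by £1.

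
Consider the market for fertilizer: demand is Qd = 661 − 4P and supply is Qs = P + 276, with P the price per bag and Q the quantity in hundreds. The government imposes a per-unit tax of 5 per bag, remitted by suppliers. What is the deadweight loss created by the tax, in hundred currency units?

Deadweight loss = 10 hundred.

Before the tax: set 661 − 4P = P + 276 → P* = 77, Q* = 353.
With the tax collected from suppliers, supply shifts: Qs = (P − 5) + 276.
New equilibrium: consumers pay 78, suppliers receive 73, Q = 349. (Wedge: Pb − Ps = 5.)
Quantity falls by |ΔQ| = |353 − 349| = 4.
DWL = ½ · t · |ΔQ| = ½ · 5 · 4 = 10.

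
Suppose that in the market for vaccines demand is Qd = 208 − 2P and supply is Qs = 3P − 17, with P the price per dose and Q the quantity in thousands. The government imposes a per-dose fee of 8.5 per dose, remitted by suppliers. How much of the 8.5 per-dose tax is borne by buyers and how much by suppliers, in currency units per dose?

Buyers bear 5.1 per dose; suppliers bear 3.4 per dose.

Without the tax, 208 − 2P = 3P − 17 gives 5P = 225, so P* = 45 and Q* = 118.
With the tax collected from suppliers, supply shifts: Qs = 3(P − 8.5) − 17.
Solving gives Q = 107.8 with buyers paying 50.1 and suppliers receiving 41.6 (the 8.5 wedge).
Burden on buyers: 5.1; on suppliers: 3.4. (They sum to 8.5.)
The less price-elastic side of the market bears the larger share of a per-unit tax.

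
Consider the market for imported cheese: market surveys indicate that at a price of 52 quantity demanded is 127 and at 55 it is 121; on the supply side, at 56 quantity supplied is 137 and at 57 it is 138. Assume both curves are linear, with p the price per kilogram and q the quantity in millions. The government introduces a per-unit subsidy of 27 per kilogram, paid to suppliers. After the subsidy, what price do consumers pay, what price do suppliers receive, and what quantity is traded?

Demand slope: (121 − 127)/(55 − 52) = -2, so qd = 231 − 2p.
Supply slope: (138 − 137)/(57 − 56) = 1, so qs = p + 81.
Without the subsidy, 231 − 2p = p + 81 gives 3p = 150, so p* = 50 and q* = 131.
With a per-unit subsidy paid to suppliers, each receives p + 27 per unit sold, so supply becomes qs = (p + 27) + 81.
Solving gives q = 149 with consumers paying 41 and suppliers receiving 68 (the 27 wedge).

Consumers pay 41; suppliers receive 68; quantity = 149.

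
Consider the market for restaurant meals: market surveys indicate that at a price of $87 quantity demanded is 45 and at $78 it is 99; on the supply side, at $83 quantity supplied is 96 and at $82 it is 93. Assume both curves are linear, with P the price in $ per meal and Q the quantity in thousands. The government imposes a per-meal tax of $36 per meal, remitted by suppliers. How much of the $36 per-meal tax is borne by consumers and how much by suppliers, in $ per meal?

Consumers bear $12 per meal; suppliers bear $24 per meal.

Demand slope: (99 − 45)/(78 − 87) = -6, so Qd = 567 − 6P.
Supply slope: (93 − 96)/(82 − 83) = 3, so Qs = 3P − 153.
Without the tax, 567 − 6P = 3P − 153 gives 9P = 720, so P* = $80 and Q* = 87.
With the tax collected from suppliers, supply shifts: Qs = 3(P − 36) − 153.
New equilibrium: consumers pay $92, suppliers receive $56, Q = 15. (Wedge: Pb − Ps = 36.)
Burden on consumers: $12; on suppliers: $24. (They sum to $36.)
The less price-elastic side of the market bears the larger share of a per-unit tax.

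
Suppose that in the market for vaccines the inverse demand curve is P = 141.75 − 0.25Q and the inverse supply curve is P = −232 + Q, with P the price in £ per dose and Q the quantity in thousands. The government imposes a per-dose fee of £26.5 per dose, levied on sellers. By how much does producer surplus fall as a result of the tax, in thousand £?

Inverting to Q(P) form: Qd = 567 − 4P; Qs = P + 232.
Before the tax: set 567 − 4P = P + 232 → P* = £67, Q* = 299.
With the tax collected from sellers, supply shifts: Qs = (P − 26.5) + 232.
Solving gives Q = 277.8 with buyers paying £72.3 and sellers receiving £45.8 (the £26.5 wedge).
ΔPS is the trapezoid between Q = 277.8 and Q = 299 of height £21.2: ½ · (299 + 277.8) · 21.2 = £6114.08.

Producer surplus falls by £6114.08 thousand.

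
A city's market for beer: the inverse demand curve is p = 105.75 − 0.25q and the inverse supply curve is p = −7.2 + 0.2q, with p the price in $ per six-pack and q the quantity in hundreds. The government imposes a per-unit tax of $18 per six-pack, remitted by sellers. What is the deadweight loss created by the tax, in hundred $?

Inverting to q(p) form: qd = 423 − 4p; qs = 5p + 36.
Without the tax, 423 − 4p = 5p + 36 gives 9p = 387, so p* = $43 and q* = 251.
With the tax collected from sellers, supply shifts: qs = 5(p − 18) + 36.
Solving gives q = 211 with consumers paying $53 and sellers receiving $35 (the $18 wedge).
Quantity falls by |ΔQ| = |251 − 211| = 40.
DWL = ½ · t · |ΔQ| = ½ · 18 · 40 = $360.

Deadweight loss = $360 hundred.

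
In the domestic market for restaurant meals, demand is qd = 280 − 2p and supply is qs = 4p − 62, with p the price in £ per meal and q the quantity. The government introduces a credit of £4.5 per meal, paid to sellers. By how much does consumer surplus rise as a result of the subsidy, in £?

Without the subsidy, 280 − 2p = 4p − 62 gives 6p = 342, so p* = £57 and q* = 166.
With a per-unit subsidy paid to sellers, each receives p + 4.5 per unit sold, so supply becomes qs = 4(p + 4.5) − 62.
New equilibrium: consumers pay £54, sellers receive £58.5, q = 172. (Wedge: pb − ps = −4.5.)
ΔCS is the trapezoid between Q = 172 and Q = 166 of height £3: ½ · (166 + 172) · 3 = £507.

Consumer surplus rises by £507.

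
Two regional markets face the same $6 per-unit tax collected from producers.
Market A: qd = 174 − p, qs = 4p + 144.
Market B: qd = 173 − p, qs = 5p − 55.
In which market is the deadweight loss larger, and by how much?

Market B, by $0.6.

Market A: pre-tax p* = $6, q* = 168; post-tax q = 163.2; deadweight loss = $14.4.
Market B: pre-tax p* = $38, q* = 135; post-tax q = 130; deadweight loss = $15.
Difference: $14.4 vs $15 → market B is larger by $0.6.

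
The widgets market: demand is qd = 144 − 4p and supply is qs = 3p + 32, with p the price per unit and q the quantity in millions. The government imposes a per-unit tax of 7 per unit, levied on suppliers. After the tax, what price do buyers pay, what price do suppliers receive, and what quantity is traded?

Buyers pay 19; suppliers receive 12; quantity = 68.

Before the tax: set 144 − 4p = 3p + 32 → p* = 16, q* = 80.
With the tax collected from suppliers, supply shifts: qs = 3(p − 7) + 32.
New equilibrium: buyers pay 19, suppliers receive 12, q = 68. (Wedge: pb − ps = 7.)
The less price-elastic side of the market bears the larger share of a per-unit tax.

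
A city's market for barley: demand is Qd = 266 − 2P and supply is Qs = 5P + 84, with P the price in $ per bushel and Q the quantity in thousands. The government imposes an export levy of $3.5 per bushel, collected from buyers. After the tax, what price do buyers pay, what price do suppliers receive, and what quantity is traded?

Without the tax, 266 − 2P = 5P + 84 gives 7P = 182, so P* = $26 and Q* = 214.
With the tax collected from buyers, demand (in seller-price terms) shifts: Qd = 266 − 2(P + 3.5).
Solving gives Q = 209 with buyers paying $28.5 and suppliers receiving $25 (the $3.5 wedge).

Buyers pay $28.5; suppliers receive $25; quantity = 209.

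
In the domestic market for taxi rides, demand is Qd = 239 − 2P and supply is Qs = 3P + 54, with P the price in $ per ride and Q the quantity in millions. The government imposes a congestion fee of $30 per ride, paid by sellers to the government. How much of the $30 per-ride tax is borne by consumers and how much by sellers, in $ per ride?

Without the tax, 239 − 2P = 3P + 54 gives 5P = 185, so P* = $37 and Q* = 165.
With the tax collected from sellers, supply shifts: Qs = 3(P − 30) + 54.
New equilibrium: consumers pay $55, sellers receive $25, Q = 129. (Wedge: Pb − Ps = 30.)
Burden on consumers: $18; on sellers: $12. (They sum to $30.)
The less price-elastic side of the market bears the larger share of a per-unit tax.

Consumers bear $18 per ride; sellers bear $12 per ride.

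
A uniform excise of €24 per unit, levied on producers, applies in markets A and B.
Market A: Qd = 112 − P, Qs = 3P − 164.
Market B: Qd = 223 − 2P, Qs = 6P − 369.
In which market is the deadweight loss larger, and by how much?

Market B, by €216.

Market A: pre-tax P* = €69, Q* = 43; post-tax Q = 25; deadweight loss = €216.
Market B: pre-tax P* = €74, Q* = 75; post-tax Q = 39; deadweight loss = €432.
Difference: €216 vs €432 → market B is larger by €216.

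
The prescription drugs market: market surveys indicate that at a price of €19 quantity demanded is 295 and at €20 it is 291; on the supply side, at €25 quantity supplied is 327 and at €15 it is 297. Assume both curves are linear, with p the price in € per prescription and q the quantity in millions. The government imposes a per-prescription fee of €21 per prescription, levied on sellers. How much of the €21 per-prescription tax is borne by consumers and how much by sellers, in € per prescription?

Demand slope: (291 − 295)/(20 − 19) = -4, so qd = 371 − 4p.
Supply slope: (297 − 327)/(15 − 25) = 3, so qs = 3p + 252.
Before the tax: set 371 − 4p = 3p + 252 → p* = €17, q* = 303.
With the tax collected from sellers, supply shifts: qs = 3(p − 21) + 252.
New equilibrium: consumers pay €26, sellers receive €5, q = 267. (Wedge: pb − ps = 21.)
Burden on consumers: €9; on sellers: €12. (They sum to €21.)

Consumers bear €9 per prescription; sellers bear €12 per prescription.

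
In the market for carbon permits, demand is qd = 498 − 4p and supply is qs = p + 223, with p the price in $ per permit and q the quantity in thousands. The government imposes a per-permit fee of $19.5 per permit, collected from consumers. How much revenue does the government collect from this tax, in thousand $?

Tax revenue = $5116.8 thousand.

Without the tax, 498 − 4p = p + 223 gives 5p = 275, so p* = $55 and q* = 278.
With the tax collected from consumers, demand (in seller-price terms) shifts: qd = 498 − 4(p + 19.5).
Solving gives q = 262.4 with consumers paying $58.9 and producers receiving $39.4 (the $19.5 wedge).
Revenue = t · Q = 19.5 · 262.4 = $5116.8.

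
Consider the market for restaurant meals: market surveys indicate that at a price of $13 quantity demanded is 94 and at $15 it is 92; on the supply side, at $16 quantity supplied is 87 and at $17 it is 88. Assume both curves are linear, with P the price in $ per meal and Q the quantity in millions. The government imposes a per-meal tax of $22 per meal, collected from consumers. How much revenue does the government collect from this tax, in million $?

Demand slope: (92 − 94)/(15 − 13) = -1, so Qd = 107 − P.
Supply slope: (88 − 87)/(17 − 16) = 1, so Qs = P + 71.
Without the tax, 107 − P = P + 71 gives 2P = 36, so P* = $18 and Q* = 89.
With the tax collected from consumers, demand (in seller-price terms) shifts: Qd = 107 − (P + 22).
Solving gives Q = 78 with consumers paying $29 and suppliers receiving $7 (the $22 wedge).
Revenue = t · Q = 22 · 78 = $1716.

Tax revenue = $1716 million.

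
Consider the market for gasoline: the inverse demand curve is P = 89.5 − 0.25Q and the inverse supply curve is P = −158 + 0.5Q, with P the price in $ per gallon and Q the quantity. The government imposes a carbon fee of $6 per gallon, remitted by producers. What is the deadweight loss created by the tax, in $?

Inverting to Q(P) form: Qd = 358 − 4P; Qs = 2P + 316.
Without the tax, 358 − 4P = 2P + 316 gives 6P = 42, so P* = $7 and Q* = 330.
With the tax collected from producers, supply shifts: Qs = 2(P − 6) + 316.
New equilibrium: buyers pay $9, producers receive $3, Q = 322. (Wedge: Pb − Ps = 6.)
Quantity falls by |ΔQ| = |330 − 322| = 8.
DWL = ½ · t · |ΔQ| = ½ · 6 · 8 = $24.

Deadweight loss = $24.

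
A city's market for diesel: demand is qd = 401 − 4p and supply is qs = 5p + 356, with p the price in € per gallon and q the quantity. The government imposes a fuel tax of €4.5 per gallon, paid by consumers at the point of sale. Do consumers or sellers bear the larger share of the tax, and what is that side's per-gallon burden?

Consumers bear the larger share: €2.5 per gallon.

Without the tax, 401 − 4p = 5p + 356 gives 9p = 45, so p* = €5 and q* = 381.
With the tax collected from consumers, demand (in seller-price terms) shifts: qd = 401 − 4(p + 4.5).
New equilibrium: consumers pay €7.5, sellers receive €3, q = 371. (Wedge: pb − ps = 4.5.)
Per-gallon burden: consumers €2.5, sellers €2.
Consumers take the larger share because demand is less price-elastic here (demand slope 4 vs supply slope 5).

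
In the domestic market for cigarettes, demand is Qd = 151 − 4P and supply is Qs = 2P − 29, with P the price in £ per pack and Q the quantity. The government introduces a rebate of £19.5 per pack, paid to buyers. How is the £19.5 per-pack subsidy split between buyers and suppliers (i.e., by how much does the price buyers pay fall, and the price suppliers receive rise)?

Buyers gain £6.5 per pack; suppliers gain £13 per pack.

Without the subsidy, 151 − 4P = 2P − 29 gives 6P = 180, so P* = £30 and Q* = 31.
With a per-unit subsidy paid to buyers, each effectively pays P − 19.5, so demand becomes Qd = 151 − 4(P − 19.5).
New equilibrium: buyers pay £23.5, suppliers receive £43, Q = 57. (Wedge: Pb − Ps = −19.5.)
Gain to buyers: £6.5; to suppliers: £13. (They sum to £19.5.)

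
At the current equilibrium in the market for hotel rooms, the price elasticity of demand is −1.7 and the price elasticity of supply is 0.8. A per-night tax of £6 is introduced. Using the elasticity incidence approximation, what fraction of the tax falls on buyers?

Buyers' share ≈ 0.32.

Incidence ratio: buyers' share ≈ εs / (εs + |εd|) = 0.8 / (0.8 + 1.7) = 0.32.
Supply is the less elastic side, so buyers bear the smaller share.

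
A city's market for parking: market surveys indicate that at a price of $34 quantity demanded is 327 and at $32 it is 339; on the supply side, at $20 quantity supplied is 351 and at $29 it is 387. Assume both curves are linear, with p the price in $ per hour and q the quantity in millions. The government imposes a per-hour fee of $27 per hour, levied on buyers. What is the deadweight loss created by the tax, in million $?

Demand slope: (339 − 327)/(32 − 34) = -6, so qd = 531 − 6p.
Supply slope: (387 − 351)/(29 − 20) = 4, so qs = 4p + 271.
Before the tax: set 531 − 6p = 4p + 271 → p* = $26, q* = 375.
With the tax collected from buyers, demand (in seller-price terms) shifts: qd = 531 − 6(p + 27).
New equilibrium: buyers pay $36.8, suppliers receive $9.8, q = 310.2. (Wedge: pb − ps = 27.)
Quantity falls by |ΔQ| = |375 − 310.2| = 64.8.
DWL = ½ · t · |ΔQ| = ½ · 27 · 64.8 = $874.8.

Deadweight loss = $874.8 million.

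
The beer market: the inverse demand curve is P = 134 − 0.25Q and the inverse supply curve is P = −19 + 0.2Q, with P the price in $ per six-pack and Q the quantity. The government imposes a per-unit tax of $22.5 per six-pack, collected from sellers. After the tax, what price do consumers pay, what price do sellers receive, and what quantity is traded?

Consumers pay $61.5; sellers receive $39; quantity = 290.

Rewrite in direct form: Qd = 536 − 4P and Qs = 5P + 95.
Before the tax: set 536 − 4P = 5P + 95 → P* = $49, Q* = 340.
With the tax collected from sellers, supply shifts: Qs = 5(P − 22.5) + 95.
New equilibrium: consumers pay $61.5, sellers receive $39, Q = 290. (Wedge: Pb − Ps = 22.5.)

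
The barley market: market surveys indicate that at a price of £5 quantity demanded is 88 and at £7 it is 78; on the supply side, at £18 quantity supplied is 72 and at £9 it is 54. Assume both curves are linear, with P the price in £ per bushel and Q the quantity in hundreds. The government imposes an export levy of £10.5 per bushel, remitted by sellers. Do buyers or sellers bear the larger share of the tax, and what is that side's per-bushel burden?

Sellers bear the larger share: £7.5 per bushel.

Demand slope: (78 − 88)/(7 − 5) = -5, so Qd = 113 − 5P.
Supply slope: (54 − 72)/(9 − 18) = 2, so Qs = 2P + 36.
Without the tax, 113 − 5P = 2P + 36 gives 7P = 77, so P* = £11 and Q* = 58.
With the tax collected from sellers, supply shifts: Qs = 2(P − 10.5) + 36.
Solving gives Q = 43 with buyers paying £14 and sellers receiving £3.5 (the £10.5 wedge).
Per-bushel burden: buyers £3, sellers £7.5.
Sellers take the larger share because supply is less price-elastic here (demand slope 5 vs supply slope 2).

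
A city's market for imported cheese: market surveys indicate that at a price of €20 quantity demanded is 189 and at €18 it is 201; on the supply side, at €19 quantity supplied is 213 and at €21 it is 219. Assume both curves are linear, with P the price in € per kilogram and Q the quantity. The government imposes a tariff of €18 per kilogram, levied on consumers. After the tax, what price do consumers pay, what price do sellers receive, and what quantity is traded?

Consumers pay €23; sellers receive €5; quantity = 171.

Demand slope: (201 − 189)/(18 − 20) = -6, so Qd = 309 − 6P.
Supply slope: (219 − 213)/(21 − 19) = 3, so Qs = 3P + 156.
Before the tax: set 309 − 6P = 3P + 156 → P* = €17, Q* = 207.
With the tax collected from consumers, demand (in seller-price terms) shifts: Qd = 309 − 6(P + 18).
Solving gives Q = 171 with consumers paying €23 and sellers receiving €5 (the €18 wedge).
The less price-elastic side of the market bears the larger share of a per-unit tax.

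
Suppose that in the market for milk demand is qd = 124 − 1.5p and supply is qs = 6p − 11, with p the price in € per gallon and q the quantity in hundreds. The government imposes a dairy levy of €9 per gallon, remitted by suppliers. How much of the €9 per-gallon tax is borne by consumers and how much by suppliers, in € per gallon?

Before the tax: set 124 − 1.5p = 6p − 11 → p* = €18, q* = 97.
With the tax collected from suppliers, supply shifts: qs = 6(p − 9) − 11.
New equilibrium: consumers pay €25.2, suppliers receive €16.2, q = 86.2. (Wedge: pb − ps = 9.)
Burden on consumers: €7.2; on suppliers: €1.8. (They sum to €9.)

Consumers bear €7.2 per gallon; suppliers bear €1.8 per gallon.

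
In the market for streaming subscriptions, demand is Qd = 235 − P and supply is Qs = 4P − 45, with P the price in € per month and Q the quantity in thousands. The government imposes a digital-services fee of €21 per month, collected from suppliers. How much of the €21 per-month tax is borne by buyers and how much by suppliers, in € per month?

Buyers bear €16.8 per month; suppliers bear €4.2 per month.

Before the tax: set 235 − P = 4P − 45 → P* = €56, Q* = 179.
With the tax collected from suppliers, supply shifts: Qs = 4(P − 21) − 45.
New equilibrium: buyers pay €72.8, suppliers receive €51.8, Q = 162.2. (Wedge: Pb − Ps = 21.)
Burden on buyers: €16.8; on suppliers: €4.2. (They sum to €21.)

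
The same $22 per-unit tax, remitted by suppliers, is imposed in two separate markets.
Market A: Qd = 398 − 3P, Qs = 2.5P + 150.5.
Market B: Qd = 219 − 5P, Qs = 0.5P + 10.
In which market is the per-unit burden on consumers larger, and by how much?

Market A: pre-tax P* = $45, Q* = 263; post-tax Q = 233; per-unit burden on consumers = $10.
Market B: pre-tax P* = $38, Q* = 29; post-tax Q = 19; per-unit burden on consumers = $2.
Difference: $10 vs $2 → market A is larger by $8.

Market A, by $8.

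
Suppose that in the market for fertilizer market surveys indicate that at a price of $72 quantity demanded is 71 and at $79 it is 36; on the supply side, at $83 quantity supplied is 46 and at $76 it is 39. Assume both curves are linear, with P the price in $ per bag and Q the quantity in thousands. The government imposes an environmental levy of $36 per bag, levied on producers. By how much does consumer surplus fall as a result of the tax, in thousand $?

Demand slope: (36 − 71)/(79 − 72) = -5, so Qd = 431 − 5P.
Supply slope: (39 − 46)/(76 − 83) = 1, so Qs = P − 37.
Before the tax: set 431 − 5P = P − 37 → P* = $78, Q* = 41.
With the tax collected from producers, supply shifts: Qs = (P − 36) − 37.
New equilibrium: buyers pay $84, producers receive $48, Q = 11. (Wedge: Pb − Ps = 36.)
ΔCS is the trapezoid between Q = 11 and Q = 41 of height $6: ½ · (41 + 11) · 6 = $156.

Consumer surplus falls by $156 thousand.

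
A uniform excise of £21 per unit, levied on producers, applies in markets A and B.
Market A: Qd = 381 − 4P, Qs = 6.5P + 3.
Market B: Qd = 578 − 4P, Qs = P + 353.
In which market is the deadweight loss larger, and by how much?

Market A: pre-tax P* = £36, Q* = 237; post-tax Q = 185; deadweight loss = £546.
Market B: pre-tax P* = £45, Q* = 398; post-tax Q = 381.2; deadweight loss = £176.4.
Difference: £546 vs £176.4 → market A is larger by £369.6.

Market A, by £369.6.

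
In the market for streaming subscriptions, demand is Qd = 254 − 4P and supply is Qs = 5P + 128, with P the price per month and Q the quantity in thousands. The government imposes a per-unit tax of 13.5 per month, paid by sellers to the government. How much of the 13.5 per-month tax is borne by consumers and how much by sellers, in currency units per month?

Consumers bear 7.5 per month; sellers bear 6 per month.

Without the tax, 254 − 4P = 5P + 128 gives 9P = 126, so P* = 14 and Q* = 198.
With the tax collected from sellers, supply shifts: Qs = 5(P − 13.5) + 128.
New equilibrium: consumers pay 21.5, sellers receive 8, Q = 168. (Wedge: Pb − Ps = 13.5.)
Burden on consumers: 7.5; on sellers: 6. (They sum to 13.5.)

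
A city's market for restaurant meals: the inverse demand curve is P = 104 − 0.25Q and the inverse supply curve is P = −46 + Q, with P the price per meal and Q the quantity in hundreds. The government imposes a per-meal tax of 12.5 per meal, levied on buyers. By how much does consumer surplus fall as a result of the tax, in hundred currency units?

Consumer surplus falls by 287.5 hundred.

Rewrite in direct form: Qd = 416 − 4P and Qs = P + 46.
Before the tax: set 416 − 4P = P + 46 → P* = 74, Q* = 120.
With the tax collected from buyers, demand (in seller-price terms) shifts: Qd = 416 − 4(P + 12.5).
New equilibrium: buyers pay 76.5, sellers receive 64, Q = 110. (Wedge: Pb − Ps = 12.5.)
ΔCS is the trapezoid between Q = 110 and Q = 120 of height 2.5: ½ · (120 + 110) · 2.5 = 287.5.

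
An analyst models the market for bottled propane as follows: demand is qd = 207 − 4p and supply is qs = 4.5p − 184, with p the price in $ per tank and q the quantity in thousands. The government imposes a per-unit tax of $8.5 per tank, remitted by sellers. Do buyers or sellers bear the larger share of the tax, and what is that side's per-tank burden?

Without the tax, 207 − 4p = 4.5p − 184 gives 8.5p = 391, so p* = $46 and q* = 23.
With the tax collected from sellers, supply shifts: qs = 4.5(p − 8.5) − 184.
Solving gives q = 5 with buyers paying $50.5 and sellers receiving $42 (the $8.5 wedge).
Per-tank burden: buyers $4.5, sellers $4.
Buyers take the larger share because demand is less price-elastic here (demand slope 4 vs supply slope 4.5).

Buyers bear the larger share: $4.5 per tank.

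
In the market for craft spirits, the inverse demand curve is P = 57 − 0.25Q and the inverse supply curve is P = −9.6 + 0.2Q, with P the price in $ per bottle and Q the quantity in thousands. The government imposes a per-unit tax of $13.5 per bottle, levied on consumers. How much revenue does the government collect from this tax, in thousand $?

Rewrite in direct form: Qd = 228 − 4P and Qs = 5P + 48.
Before the tax: set 228 − 4P = 5P + 48 → P* = $20, Q* = 148.
With the tax collected from consumers, demand (in seller-price terms) shifts: Qd = 228 − 4(P + 13.5).
New equilibrium: consumers pay $27.5, producers receive $14, Q = 118. (Wedge: Pb − Ps = 13.5.)
Revenue = t · Q = 13.5 · 118 = $1593.

Tax revenue = $1593 thousand.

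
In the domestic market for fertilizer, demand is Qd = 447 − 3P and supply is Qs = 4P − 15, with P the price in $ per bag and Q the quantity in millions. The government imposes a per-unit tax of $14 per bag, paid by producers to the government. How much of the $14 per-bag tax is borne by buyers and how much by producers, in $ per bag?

Buyers bear $8 per bag; producers bear $6 per bag.

Without the tax, 447 − 3P = 4P − 15 gives 7P = 462, so P* = $66 and Q* = 249.
With the tax collected from producers, supply shifts: Qs = 4(P − 14) − 15.
New equilibrium: buyers pay $74, producers receive $60, Q = 225. (Wedge: Pb − Ps = 14.)
Burden on buyers: $8; on producers: $6. (They sum to $14.)
The less price-elastic side of the market bears the larger share of a per-unit tax.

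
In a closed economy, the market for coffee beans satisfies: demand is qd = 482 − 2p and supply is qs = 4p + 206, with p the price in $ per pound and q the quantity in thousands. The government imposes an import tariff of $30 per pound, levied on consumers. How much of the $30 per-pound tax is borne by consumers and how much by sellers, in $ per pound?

Before the tax: set 482 − 2p = 4p + 206 → p* = $46, q* = 390.
With the tax collected from consumers, demand (in seller-price terms) shifts: qd = 482 − 2(p + 30).
New equilibrium: consumers pay $66, sellers receive $36, q = 350. (Wedge: pb − ps = 30.)
Burden on consumers: $20; on sellers: $10. (They sum to $30.)
The less price-elastic side of the market bears the larger share of a per-unit tax.

Consumers bear $20 per pound; sellers bear $10 per pound.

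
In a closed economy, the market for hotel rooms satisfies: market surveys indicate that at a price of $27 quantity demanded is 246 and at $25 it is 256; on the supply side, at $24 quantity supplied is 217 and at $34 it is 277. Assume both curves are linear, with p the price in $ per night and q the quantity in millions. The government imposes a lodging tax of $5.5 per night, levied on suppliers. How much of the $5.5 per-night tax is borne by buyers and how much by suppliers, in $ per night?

Demand slope: (256 − 246)/(25 − 27) = -5, so qd = 381 − 5p.
Supply slope: (277 − 217)/(34 − 24) = 6, so qs = 6p + 73.
Before the tax: set 381 − 5p = 6p + 73 → p* = $28, q* = 241.
With the tax collected from suppliers, supply shifts: qs = 6(p − 5.5) + 73.
New equilibrium: buyers pay $31, suppliers receive $25.5, q = 226. (Wedge: pb − ps = 5.5.)
Burden on buyers: $3; on suppliers: $2.5. (They sum to $5.5.)

Buyers bear $3 per night; suppliers bear $2.5 per night.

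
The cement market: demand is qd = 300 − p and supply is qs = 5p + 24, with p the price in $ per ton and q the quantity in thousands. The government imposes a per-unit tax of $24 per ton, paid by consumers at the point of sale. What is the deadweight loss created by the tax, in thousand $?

Without the tax, 300 − p = 5p + 24 gives 6p = 276, so p* = $46 and q* = 254.
With the tax collected from consumers, demand (in seller-price terms) shifts: qd = 300 − (p + 24).
New equilibrium: consumers pay $66, suppliers receive $42, q = 234. (Wedge: pb − ps = 24.)
Quantity falls by |ΔQ| = |254 − 234| = 20.
DWL = ½ · t · |ΔQ| = ½ · 24 · 20 = $240.

Deadweight loss = $240 thousand.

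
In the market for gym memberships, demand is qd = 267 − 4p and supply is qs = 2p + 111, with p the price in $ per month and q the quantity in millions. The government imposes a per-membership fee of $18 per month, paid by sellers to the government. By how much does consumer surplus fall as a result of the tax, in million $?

Before the tax: set 267 − 4p = 2p + 111 → p* = $26, q* = 163.
With the tax collected from sellers, supply shifts: qs = 2(p − 18) + 111.
New equilibrium: buyers pay $32, sellers receive $14, q = 139. (Wedge: pb − ps = 18.)
ΔCS is the trapezoid between Q = 139 and Q = 163 of height $6: ½ · (163 + 139) · 6 = $906.

Consumer surplus falls by $906 million.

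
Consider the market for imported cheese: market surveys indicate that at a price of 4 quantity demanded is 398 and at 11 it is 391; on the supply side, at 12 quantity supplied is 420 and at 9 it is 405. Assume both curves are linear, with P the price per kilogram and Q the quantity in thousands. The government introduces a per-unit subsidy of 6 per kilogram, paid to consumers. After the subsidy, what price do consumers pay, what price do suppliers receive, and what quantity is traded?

Demand slope: (391 − 398)/(11 − 4) = -1, so Qd = 402 − P.
Supply slope: (405 − 420)/(9 − 12) = 5, so Qs = 5P + 360.
Before the subsidy: set 402 − P = 5P + 360 → P* = 7, Q* = 395.
With a per-unit subsidy paid to consumers, each effectively pays P − 6, so demand becomes Qd = 402 − (P − 6).
Solving gives Q = 400 with consumers paying 2 and suppliers receiving 8 (the 6 wedge).

Consumers pay 2; suppliers receive 8; quantity = 400.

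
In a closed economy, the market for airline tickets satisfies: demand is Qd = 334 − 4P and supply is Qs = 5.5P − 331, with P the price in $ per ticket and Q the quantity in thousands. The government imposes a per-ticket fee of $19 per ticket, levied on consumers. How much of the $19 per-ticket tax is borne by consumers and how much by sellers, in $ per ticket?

Before the tax: set 334 − 4P = 5.5P − 331 → P* = $70, Q* = 54.
With the tax collected from consumers, demand (in seller-price terms) shifts: Qd = 334 − 4(P + 19).
New equilibrium: consumers pay $81, sellers receive $62, Q = 10. (Wedge: Pb − Ps = 19.)
Burden on consumers: $11; on sellers: $8. (They sum to $19.)

Consumers bear $11 per ticket; sellers bear $8 per ticket.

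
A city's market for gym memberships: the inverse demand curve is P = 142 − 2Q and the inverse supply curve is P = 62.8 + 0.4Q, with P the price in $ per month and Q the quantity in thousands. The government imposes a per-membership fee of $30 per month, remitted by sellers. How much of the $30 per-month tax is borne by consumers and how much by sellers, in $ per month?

Inverting to Q(P) form: Qd = 71 − 0.5P; Qs = 2.5P − 157.
Before the tax: set 71 − 0.5P = 2.5P − 157 → P* = $76, Q* = 33.
With the tax collected from sellers, supply shifts: Qs = 2.5(P − 30) − 157.
Solving gives Q = 20.5 with consumers paying $101 and sellers receiving $71 (the $30 wedge).
Burden on consumers: $25; on sellers: $5. (They sum to $30.)

Consumers bear $25 per month; sellers bear $5 per month.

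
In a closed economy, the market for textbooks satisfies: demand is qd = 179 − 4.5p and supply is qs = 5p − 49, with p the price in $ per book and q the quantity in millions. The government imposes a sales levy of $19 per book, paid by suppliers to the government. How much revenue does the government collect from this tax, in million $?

Tax revenue = $494 million.

Before the tax: set 179 − 4.5p = 5p − 49 → p* = $24, q* = 71.
With the tax collected from suppliers, supply shifts: qs = 5(p − 19) − 49.
New equilibrium: consumers pay $34, suppliers receive $15, q = 26. (Wedge: pb − ps = 19.)
Revenue = t · Q = 19 · 26 = $494.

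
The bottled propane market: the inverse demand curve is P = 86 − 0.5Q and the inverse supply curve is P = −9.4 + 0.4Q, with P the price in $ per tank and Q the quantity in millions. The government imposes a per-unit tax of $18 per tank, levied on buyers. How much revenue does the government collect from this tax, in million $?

Tax revenue = $1548 million.

Rewrite in direct form: Qd = 172 − 2P and Qs = 2.5P + 23.5.
Before the tax: set 172 − 2P = 2.5P + 23.5 → P* = $33, Q* = 106.
With the tax collected from buyers, demand (in seller-price terms) shifts: Qd = 172 − 2(P + 18).
Solving gives Q = 86 with buyers paying $43 and suppliers receiving $25 (the $18 wedge).
Revenue = t · Q = 18 · 86 = $1548.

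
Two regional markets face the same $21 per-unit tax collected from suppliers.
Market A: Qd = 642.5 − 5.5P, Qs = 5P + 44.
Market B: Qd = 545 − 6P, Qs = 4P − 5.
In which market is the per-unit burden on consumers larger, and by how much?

Market A, by $1.6.

Market A: pre-tax P* = $57, Q* = 329; post-tax Q = 274; per-unit burden on consumers = $10.
Market B: pre-tax P* = $55, Q* = 215; post-tax Q = 164.6; per-unit burden on consumers = $8.4.
Difference: $10 vs $8.4 → market A is larger by $1.6.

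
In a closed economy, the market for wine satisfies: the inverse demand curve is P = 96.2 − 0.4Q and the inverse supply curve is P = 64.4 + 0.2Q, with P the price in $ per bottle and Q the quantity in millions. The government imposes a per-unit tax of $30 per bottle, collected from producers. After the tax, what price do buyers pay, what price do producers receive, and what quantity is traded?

Buyers pay $95; producers receive $65; quantity = 3.

Inverting to Q(P) form: Qd = 240.5 − 2.5P; Qs = 5P − 322.
Without the tax, 240.5 − 2.5P = 5P − 322 gives 7.5P = 562.5, so P* = $75 and Q* = 53.
With the tax collected from producers, supply shifts: Qs = 5(P − 30) − 322.
Solving gives Q = 3 with buyers paying $95 and producers receiving $65 (the $30 wedge).
The less price-elastic side of the market bears the larger share of a per-unit tax.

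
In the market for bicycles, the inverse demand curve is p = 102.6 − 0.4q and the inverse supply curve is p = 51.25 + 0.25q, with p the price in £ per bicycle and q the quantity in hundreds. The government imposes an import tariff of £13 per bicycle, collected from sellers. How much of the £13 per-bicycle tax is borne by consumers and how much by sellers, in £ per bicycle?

Consumers bear £8 per bicycle; sellers bear £5 per bicycle.

Inverting to q(p) form: qd = 256.5 − 2.5p; qs = 4p − 205.
Without the tax, 256.5 − 2.5p = 4p − 205 gives 6.5p = 461.5, so p* = £71 and q* = 79.
With the tax collected from sellers, supply shifts: qs = 4(p − 13) − 205.
New equilibrium: consumers pay £79, sellers receive £66, q = 59. (Wedge: pb − ps = 13.)
Burden on consumers: £8; on sellers: £5. (They sum to £13.)
The less price-elastic side of the market bears the larger share of a per-unit tax.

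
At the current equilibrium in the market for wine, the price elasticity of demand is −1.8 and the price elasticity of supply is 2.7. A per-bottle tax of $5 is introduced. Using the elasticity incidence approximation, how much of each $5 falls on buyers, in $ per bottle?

Incidence ratio: buyers' share ≈ εs / (εs + |εd|) = 2.7 / (2.7 + 1.8) = 0.6.
So buyers bear ≈ 0.6 × $5 = $3; suppliers bear $2.

Buyers bear ≈ $3 per bottle.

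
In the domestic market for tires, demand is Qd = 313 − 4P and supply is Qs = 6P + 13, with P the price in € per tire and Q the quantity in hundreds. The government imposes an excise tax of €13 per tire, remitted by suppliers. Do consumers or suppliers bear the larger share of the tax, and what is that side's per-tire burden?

Before the tax: set 313 − 4P = 6P + 13 → P* = €30, Q* = 193.
With the tax collected from suppliers, supply shifts: Qs = 6(P − 13) + 13.
New equilibrium: consumers pay €37.8, suppliers receive €24.8, Q = 161.8. (Wedge: Pb − Ps = 13.)
Per-tire burden: consumers €7.8, suppliers €5.2.
Consumers take the larger share because demand is less price-elastic here (demand slope 4 vs supply slope 6).
The less price-elastic side of the market bears the larger share of a per-unit tax.

Consumers bear the larger share: €7.8 per tire.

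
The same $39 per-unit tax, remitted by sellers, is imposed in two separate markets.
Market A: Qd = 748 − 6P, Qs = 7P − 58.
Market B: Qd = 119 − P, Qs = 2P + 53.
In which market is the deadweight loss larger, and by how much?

Market A, by $1950.

Market A: pre-tax P* = $62, Q* = 376; post-tax Q = 250; deadweight loss = $2457.
Market B: pre-tax P* = $22, Q* = 97; post-tax Q = 71; deadweight loss = $507.
Difference: $2457 vs $507 → market A is larger by $1950.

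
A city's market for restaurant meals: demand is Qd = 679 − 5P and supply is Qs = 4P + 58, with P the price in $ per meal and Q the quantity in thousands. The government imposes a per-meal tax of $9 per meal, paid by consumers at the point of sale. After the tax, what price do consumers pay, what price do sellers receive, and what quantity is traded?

Before the tax: set 679 − 5P = 4P + 58 → P* = $69, Q* = 334.
With the tax collected from consumers, demand (in seller-price terms) shifts: Qd = 679 − 5(P + 9).
Solving gives Q = 314 with consumers paying $73 and sellers receiving $64 (the $9 wedge).
The less price-elastic side of the market bears the larger share of a per-unit tax.

Consumers pay $73; sellers receive $64; quantity = 314.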